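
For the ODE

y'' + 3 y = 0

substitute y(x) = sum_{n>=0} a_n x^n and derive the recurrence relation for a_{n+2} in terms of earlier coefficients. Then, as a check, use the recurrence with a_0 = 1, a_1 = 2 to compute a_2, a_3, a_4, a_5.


Substitute y = sum_n a_n x^n into y'' + (const) y = 0.
y''(x) = sum_{n>=0} (n+2)(n+1) a_{n+2} x^n.
The ODE becomes sum_n [(n+2)(n+1) a_{n+2} + 3 a_n] x^n = 0.
Setting each coefficient to zero gives the recurrence:
  (n+2)(n+1) a_{n+2} + 3 a_n = 0,
  a_{n+2} = -3 / ((n+1)(n+2)) a_n.

Check with a_0 = 1, a_1 = 2 (apply the recurrence for n = 0, 1, 2, 3): a_0 = 1, a_1 = 2, a_2 = -3/2, a_3 = -1, a_4 = 3/8, a_5 = 3/20.

a_{n+2} = -3/((n+1)(n+2)) * a_n; check: a_0 = 1, a_1 = 2, a_2 = -3/2, a_3 = -1, a_4 = 3/8, a_5 = 3/20


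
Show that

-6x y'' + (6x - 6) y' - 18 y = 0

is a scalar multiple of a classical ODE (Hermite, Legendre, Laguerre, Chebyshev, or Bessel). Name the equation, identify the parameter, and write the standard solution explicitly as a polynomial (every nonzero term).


All three coefficients share the factor -6; dividing through by -6 gives  x y'' + (1 - x) y' + 3 y = 0.
This matches the Laguerre equation x y'' + (1 - x) y' + n y = 0 with n = 3; the polynomial solution is L_3(x).
With y = sum_k a_k x^k, matching x^k gives (k+1)k a_{k+1} + (k+1) a_{k+1} - k a_k + n a_k = 0, i.e. (k+1)^2 a_{k+1} = (k - n) a_k = (k - 3) a_k. The right side vanishes at k = 3, so the series terminates at degree 3.
Standard normalization L_n(0) = 1 gives a_0 = 1. Work upward with a_{k+1} = (k - 3) a_k / (k+1)^2:
  a_1 = (0 - 3)(1) / 1^2 = -3/1 = -3
  a_2 = (1 - 3)(-3) / 2^2 = 6/4 = 3/2
  a_3 = (2 - 3)(3/2) / 3^2 = (-3/2)/9 = -1/6
Hence L_3(x) = -x^3/6 + 3 x^2/2 - 3 x + 1.

L_3(x); series = -x^3/6 + 3 x^2/2 - 3 x + 1


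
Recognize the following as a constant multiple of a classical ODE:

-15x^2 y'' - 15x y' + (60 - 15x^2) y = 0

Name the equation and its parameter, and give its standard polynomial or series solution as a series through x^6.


All three coefficients share the factor -15; dividing through by -15 gives  x^2 y'' + x y' + (x^2 - 4) y = 0.
This matches the Bessel equation x^2 y'' + x y' + (x^2 - nu^2) y = 0 with nu^2 = 4, so nu = 2; the solution bounded at x = 0 is J_2(x).
Frobenius at x = 0: indicial roots ±nu; for r = nu the recurrence k(k + 2nu) c_k = -c_{k-2} gives the standard series J_nu(x) = sum_{k>=0} (-1)^k / (k! (k+nu)!) (x/2)^(2k+nu). Evaluate the first 3 terms:
  k = 0: (-1)^0 / (0! * 2! * 2^2) x^2 = 1/(1*2*4) x^2 = (1/8) x^2
  k = 1: (-1)^1 / (1! * 3! * 2^4) x^4 = -1/(1*6*16) x^4 = (-1/96) x^4
  k = 2: (-1)^2 / (2! * 4! * 2^6) x^6 = 1/(2*24*64) x^6 = (1/3072) x^6
Hence J_2(x) = x^6/3072 - x^4/96 + x^2/8 + ....

J_2(x); series = x^6/3072 - x^4/96 + x^2/8


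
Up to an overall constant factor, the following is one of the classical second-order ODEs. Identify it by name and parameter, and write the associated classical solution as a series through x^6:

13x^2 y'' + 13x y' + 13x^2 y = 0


All three coefficients share the factor 13; dividing through by 13 gives  x^2 y'' + x y' + x^2 y = 0.
This matches the Bessel equation x^2 y'' + x y' + (x^2 - nu^2) y = 0 with nu^2 = 0, so nu = 0; the solution bounded at x = 0 is J_0(x).
Frobenius at x = 0: indicial roots ±nu; for r = nu the recurrence k(k + 2nu) c_k = -c_{k-2} gives the standard series J_nu(x) = sum_{k>=0} (-1)^k / (k! (k+nu)!) (x/2)^(2k+nu). Evaluate the first 4 terms:
  k = 0: (-1)^0 / (0! * 0! * 2^0) x^0 = 1/(1*1*1) x^0 = (1) x^0
  k = 1: (-1)^1 / (1! * 1! * 2^2) x^2 = -1/(1*1*4) x^2 = (-1/4) x^2
  k = 2: (-1)^2 / (2! * 2! * 2^4) x^4 = 1/(2*2*16) x^4 = (1/64) x^4
  k = 3: (-1)^3 / (3! * 3! * 2^6) x^6 = -1/(6*6*64) x^6 = (-1/2304) x^6
Hence J_0(x) = -x^6/2304 + x^4/64 - x^2/4 + 1 + ....

J_0(x); series = -x^6/2304 + x^4/64 - x^2/4 + 1


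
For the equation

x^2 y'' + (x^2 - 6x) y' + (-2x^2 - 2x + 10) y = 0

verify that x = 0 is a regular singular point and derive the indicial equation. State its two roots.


Divide by x^2 to reach normal form y'' + P_1(x) y' + P_2(x) y = 0 with P_1(x) = 1 - 6/x and P_2(x) = -2 - 2/x + 10/x^2.
x = 0 is a singular point because the y'-coefficient 1 - 6/x has a pole at x = 0 and the y-coefficient -2 - 2/x + 10/x^2 has a pole at x = 0.
It is a regular singular point because x P_1(x) = p(x) = x - 6 and x^2 P_2(x) = q(x) = -2x^2 - 2x + 10 are polynomials, hence analytic at x = 0.
p(0) = -6,  q(0) = 10.
Indicial equation: r(r-1) + p(0) r + q(0) = 0, i.e. r^2 + (p(0) - 1) r + q(0) = 0, i.e. r^2 - 7 r + 10 = 0.
Discriminant: (-7)^2 - 4(10) = 9, so r = (7 ± 3)/2.
Solving: r_1 = 5, r_2 = 2.

indicial: r^2 - 7 r + 10 = 0; roots r_1 = 5, r_2 = 2


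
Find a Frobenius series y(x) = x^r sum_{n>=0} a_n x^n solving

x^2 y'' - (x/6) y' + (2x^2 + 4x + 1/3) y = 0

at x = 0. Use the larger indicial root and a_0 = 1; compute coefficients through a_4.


Write in Frobenius form y'' + (p(x)/x) y' + (q(x)/x^2) y = 0:
  p(x) = -1/6,  q(x) = 2x^2 + 4x + 1/3.
Indicial equation: r(r-1) + (-1/6) r + (1/3) = 0 -> roots r_1 = 2/3, r_2 = 1/2.
Take r = r_1 = 2/3. Let y(x) = x^r sum_{n>=0} a_n x^n with a_0 = 1.
Substitute y = x^r sum a_n x^n and match x^{r+n}. The recurrence is
  D(n) a_n + 4 a_{n-1} + 2 a_{n-2} = 0,  where D(n) = (r+n)(r+n-1) + (-1/6)(r+n) + (1/3).
  a_n = [-4 a_{n-1} - 2 a_{n-2}] / D(n).
Since the indicial polynomial factors as (r - r_1)(r - r_2), D(n) = (r_1 + n - r_1)(r_1 + n - r_2) = n(n + 1/6).
Evaluating step by step (a_0 = 1):
  n = 1: D(1) = 1(1 + 1/6) = 7/6; numerator = -4(1) = -4; a_1 = (-4)/(7/6) = -24/7
  n = 2: D(2) = 2(2 + 1/6) = 13/3; numerator = -4(-24/7) - 2(1) = 82/7; a_2 = (82/7)/(13/3) = 246/91
  n = 3: D(3) = 3(3 + 1/6) = 19/2; numerator = -4(246/91) - 2(-24/7) = -360/91; a_3 = (-360/91)/(19/2) = -720/1729
  n = 4: D(4) = 4(4 + 1/6) = 50/3; numerator = -4(-720/1729) - 2(246/91) = -924/247; a_4 = (-924/247)/(50/3) = -1386/6175

r = 2/3; a_0 = 1; a_1 = -24/7; a_2 = 246/91; a_3 = -720/1729; a_4 = -1386/6175


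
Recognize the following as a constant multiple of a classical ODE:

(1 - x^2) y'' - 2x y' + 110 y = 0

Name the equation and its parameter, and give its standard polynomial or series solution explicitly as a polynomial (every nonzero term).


The equation is already in a standard form:  (1 - x^2) y'' - 2x y' + 110 y = 0.
This matches the Legendre equation (1 - x^2) y'' - 2x y' + n(n+1) y = 0 (note the -2x y' term) with n(n+1) = 110, so n = 10; the polynomial solution is P_10(x).
With y = sum_k a_k x^k, matching x^k gives (k+2)(k+1) a_{k+2} = [k(k+1) - n(n+1)] a_k = (k - 10)(k + 11) a_k. The right side vanishes at k = 10, so the series with the parity of 10 terminates at degree 10.
Standard normalization (P_n(1) = 1): leading coefficient (2n)!/(2^n (n!)^2) = 2432902008176640000/(1024*13168189440000) = 46189/256, so a_10 = 46189/256. Work downward with a_k = (k+1)(k+2) a_{k+2} / ((k - 10)(k + 11)):
  a_8 = (9)(10)(46189/256) / ((8 - 10)(8 + 11)) = (2078505/128)/(-38) = -109395/256
  a_6 = (7)(8)(-109395/256) / ((6 - 10)(6 + 11)) = (-765765/32)/(-68) = 45045/128
  a_4 = (5)(6)(45045/128) / ((4 - 10)(4 + 11)) = (675675/64)/(-90) = -15015/128
  a_2 = (3)(4)(-15015/128) / ((2 - 10)(2 + 11)) = (-45045/32)/(-104) = 3465/256
  a_0 = (1)(2)(3465/256) / ((0 - 10)(0 + 11)) = (3465/128)/(-110) = -63/256
Hence P_10(x) = 46189 x^10/256 - 109395 x^8/256 + 45045 x^6/128 - 15015 x^4/128 + 3465 x^2/256 - 63/256.

P_10(x); series = 46189 x^10/256 - 109395 x^8/256 + 45045 x^6/128 - 15015 x^4/128 + 3465 x^2/256 - 63/256


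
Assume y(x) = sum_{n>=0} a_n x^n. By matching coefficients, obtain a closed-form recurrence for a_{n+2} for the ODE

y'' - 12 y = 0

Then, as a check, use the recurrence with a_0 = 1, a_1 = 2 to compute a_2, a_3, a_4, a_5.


Substitute y = sum_n a_n x^n into y'' + (const) y = 0.
y''(x) = sum_{n>=0} (n+2)(n+1) a_{n+2} x^n.
The ODE becomes sum_n [(n+2)(n+1) a_{n+2} - 12 a_n] x^n = 0.
Setting each coefficient to zero gives the recurrence:
  (n+2)(n+1) a_{n+2} - 12 a_n = 0,
  a_{n+2} = 12 / ((n+1)(n+2)) a_n.

Check with a_0 = 1, a_1 = 2 (apply the recurrence for n = 0, 1, 2, 3): a_0 = 1, a_1 = 2, a_2 = 6, a_3 = 4, a_4 = 6, a_5 = 12/5.

a_{n+2} = 12/((n+1)(n+2)) * a_n; check: a_0 = 1, a_1 = 2, a_2 = 6, a_3 = 4, a_4 = 6, a_5 = 12/5


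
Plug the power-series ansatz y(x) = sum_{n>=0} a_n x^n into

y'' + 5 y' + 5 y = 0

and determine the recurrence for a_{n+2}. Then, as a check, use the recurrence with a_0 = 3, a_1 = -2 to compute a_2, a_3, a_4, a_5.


Substitute y = sum_n a_n x^n.
y''(x) has coefficient (n+2)(n+1) a_{n+2} at x^n;
5 y'(x) has coefficient 5 (n+1) a_{n+1} at x^n;
5 y(x) has coefficient 5 a_n at x^n.
Matching x^n: (n+2)(n+1) a_{n+2} + 5 (n+1) a_{n+1} + 5 a_n = 0.
Thus a_{n+2} = [-5 (n+1) a_{n+1} - 5 a_n] / ((n+1)(n+2)).

Check with a_0 = 3, a_1 = -2 (apply the recurrence for n = 0, 1, 2, 3): a_0 = 3, a_1 = -2, a_2 = -5/2, a_3 = 35/6, a_4 = -25/4, a_5 = 115/24.

a_(n+2) = [-5 (n+1) a_(n+1) - 5 a_n] / ((n+1)(n+2)); check: a_0 = 3, a_1 = -2, a_2 = -5/2, a_3 = 35/6, a_4 = -25/4, a_5 = 115/24


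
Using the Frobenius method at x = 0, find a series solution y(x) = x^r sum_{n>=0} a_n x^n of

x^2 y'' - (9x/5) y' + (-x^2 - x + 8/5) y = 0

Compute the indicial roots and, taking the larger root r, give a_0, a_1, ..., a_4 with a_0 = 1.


Write in Frobenius form y'' + (p(x)/x) y' + (q(x)/x^2) y = 0:
  p(x) = -9/5,  q(x) = -x^2 - x + 8/5.
Indicial equation: r(r-1) + (-9/5) r + (8/5) = 0 -> roots r_1 = 2, r_2 = 4/5.
Take r = r_1 = 2. Let y(x) = x^r sum_{n>=0} a_n x^n with a_0 = 1.
Substitute y = x^r sum a_n x^n and match x^{r+n}. The recurrence is
  D(n) a_n - 1 a_{n-1} - 1 a_{n-2} = 0,  where D(n) = (r+n)(r+n-1) + (-9/5)(r+n) + (8/5).
  a_n = [1 a_{n-1} + 1 a_{n-2}] / D(n).
Since the indicial polynomial factors as (r - r_1)(r - r_2), D(n) = (r_1 + n - r_1)(r_1 + n - r_2) = n(n + 6/5).
Evaluating step by step (a_0 = 1):
  n = 1: D(1) = 1(1 + 6/5) = 11/5; numerator = 1(1) = 1; a_1 = (1)/(11/5) = 5/11
  n = 2: D(2) = 2(2 + 6/5) = 32/5; numerator = 1(5/11) + 1(1) = 16/11; a_2 = (16/11)/(32/5) = 5/22
  n = 3: D(3) = 3(3 + 6/5) = 63/5; numerator = 1(5/22) + 1(5/11) = 15/22; a_3 = (15/22)/(63/5) = 25/462
  n = 4: D(4) = 4(4 + 6/5) = 104/5; numerator = 1(25/462) + 1(5/22) = 65/231; a_4 = (65/231)/(104/5) = 25/1848

r = 2; a_0 = 1; a_1 = 5/11; a_2 = 5/22; a_3 = 25/462; a_4 = 25/1848


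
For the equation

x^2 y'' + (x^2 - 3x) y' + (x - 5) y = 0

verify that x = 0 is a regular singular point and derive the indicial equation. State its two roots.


Divide by x^2 to reach normal form y'' + P_1(x) y' + P_2(x) y = 0 with P_1(x) = 1 - 3/x and P_2(x) = 1/x - 5/x^2.
x = 0 is a singular point because the y'-coefficient 1 - 3/x has a pole at x = 0 and the y-coefficient 1/x - 5/x^2 has a pole at x = 0.
It is a regular singular point because x P_1(x) = p(x) = x - 3 and x^2 P_2(x) = q(x) = x - 5 are polynomials, hence analytic at x = 0.
p(0) = -3,  q(0) = -5.
Indicial equation: r(r-1) + p(0) r + q(0) = 0, i.e. r^2 + (p(0) - 1) r + q(0) = 0, i.e. r^2 - 4 r - 5 = 0.
Discriminant: (-4)^2 - 4(-5) = 36, so r = (4 ± 6)/2.
Solving: r_1 = 5, r_2 = -1.

indicial: r^2 - 4 r - 5 = 0; roots r_1 = 5, r_2 = -1


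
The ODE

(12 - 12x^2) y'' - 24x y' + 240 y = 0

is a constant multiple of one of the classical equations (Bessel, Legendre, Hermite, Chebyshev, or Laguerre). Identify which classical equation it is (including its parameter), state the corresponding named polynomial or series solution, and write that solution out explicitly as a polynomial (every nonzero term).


All three coefficients share the factor 12; dividing through by 12 gives  (1 - x^2) y'' - 2x y' + 20 y = 0.
This matches the Legendre equation (1 - x^2) y'' - 2x y' + n(n+1) y = 0 (note the -2x y' term) with n(n+1) = 20, so n = 4; the polynomial solution is P_4(x).
With y = sum_k a_k x^k, matching x^k gives (k+2)(k+1) a_{k+2} = [k(k+1) - n(n+1)] a_k = (k - 4)(k + 5) a_k. The right side vanishes at k = 4, so the series with the parity of 4 terminates at degree 4.
Standard normalization (P_n(1) = 1): leading coefficient (2n)!/(2^n (n!)^2) = 40320/(16*576) = 35/8, so a_4 = 35/8. Work downward with a_k = (k+1)(k+2) a_{k+2} / ((k - 4)(k + 5)):
  a_2 = (3)(4)(35/8) / ((2 - 4)(2 + 5)) = (105/2)/(-14) = -15/4
  a_0 = (1)(2)(-15/4) / ((0 - 4)(0 + 5)) = (-15/2)/(-20) = 3/8
Hence P_4(x) = 35 x^4/8 - 15 x^2/4 + 3/8.

P_4(x); series = 35 x^4/8 - 15 x^2/4 + 3/8


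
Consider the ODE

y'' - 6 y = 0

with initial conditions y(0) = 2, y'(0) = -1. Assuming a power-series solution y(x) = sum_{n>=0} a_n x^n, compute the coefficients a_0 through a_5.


Ansatz: y(x) = sum_{n>=0} a_n x^n, so y'(x) = sum_{n>=1} n a_n x^(n-1) and y''(x) = sum_{n>=2} n(n-1) a_n x^(n-2).
Substitute into P(x) y'' + Q(x) y' + R(x) y = 0 with P(x) = 1, Q(x) = 0, R(x) = -6, and match powers of x.
Initial conditions: a_0 = 2, a_1 = -1.
Setting the coefficient of each power of x to zero and solving order by order (substituting the coefficients already found):
  x^0: 2 a_2 - 6 a_0 = 0  ->  2 a_2 = 6 a_0 = 12  ->  a_2 = 6
  x^1: 6 a_3 - 6 a_1 = 0  ->  6 a_3 = 6 a_1 = -6  ->  a_3 = -1
  x^2: 12 a_4 - 6 a_2 = 0  ->  12 a_4 = 6 a_2 = 36  ->  a_4 = 3
  x^3: 20 a_5 - 6 a_3 = 0  ->  20 a_5 = 6 a_3 = -6  ->  a_5 = -3/10
Truncated series: y(x) = 2 - x + 6 x^2 - x^3 + 3 x^4 - (3/10) x^5 + O(x^6).

a_0 = 2; a_1 = -1; a_2 = 6; a_3 = -1; a_4 = 3; a_5 = -3/10


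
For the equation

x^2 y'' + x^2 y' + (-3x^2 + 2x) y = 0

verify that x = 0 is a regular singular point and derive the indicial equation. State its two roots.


Divide by x^2 to reach normal form y'' + P_1(x) y' + P_2(x) y = 0 with P_1(x) = 1 and P_2(x) = -3 + 2/x.
x = 0 is a singular point because the y-coefficient -3 + 2/x has a pole at x = 0.
It is a regular singular point because x P_1(x) = p(x) = x and x^2 P_2(x) = q(x) = -3x^2 + 2x are polynomials, hence analytic at x = 0.
p(0) = 0,  q(0) = 0.
Indicial equation: r(r-1) + p(0) r + q(0) = 0, i.e. r^2 + (p(0) - 1) r + q(0) = 0, i.e. r^2 - 1 r = 0.
Discriminant: (-1)^2 - 4(0) = 1, so r = (1 ± 1)/2.
Solving: r_1 = 1, r_2 = 0.

indicial: r^2 - 1 r = 0; roots r_1 = 1, r_2 = 0


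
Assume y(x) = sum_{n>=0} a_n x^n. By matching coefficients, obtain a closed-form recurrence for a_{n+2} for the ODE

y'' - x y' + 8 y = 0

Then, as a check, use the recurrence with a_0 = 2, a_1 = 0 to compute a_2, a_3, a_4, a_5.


Substitute y = sum_n a_n x^n.
y''(x) has coefficient (n+2)(n+1) a_{n+2} at x^n;
-x y'(x) has coefficient -n a_n at x^n (shift);
8 y(x) has coefficient 8 a_n at x^n.
Matching x^n: (n+2)(n+1) a_{n+2} + (-n + 8) a_n = 0.
Thus a_{n+2} = (n - 8) / ((n+1)(n+2)) * a_n.

Check with a_0 = 2, a_1 = 0 (apply the recurrence for n = 0, 1, 2, 3): a_0 = 2, a_1 = 0, a_2 = -8, a_3 = 0, a_4 = 4, a_5 = 0.

a_(n+2) = (n - 8) / ((n+1)(n+2)) * a_n; check: a_0 = 2, a_1 = 0, a_2 = -8, a_3 = 0, a_4 = 4, a_5 = 0


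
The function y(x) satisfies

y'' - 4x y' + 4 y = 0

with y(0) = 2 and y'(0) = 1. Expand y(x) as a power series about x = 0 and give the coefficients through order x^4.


Ansatz: y(x) = sum_{n>=0} a_n x^n, so y'(x) = sum_{n>=1} n a_n x^(n-1) and y''(x) = sum_{n>=2} n(n-1) a_n x^(n-2).
Substitute into P(x) y'' + Q(x) y' + R(x) y = 0 with P(x) = 1, Q(x) = -4x, R(x) = 4, and match powers of x.
Initial conditions: a_0 = 2, a_1 = 1.
Setting the coefficient of each power of x to zero and solving order by order (substituting the coefficients already found):
  x^0: 2 a_2 + 4 a_0 = 0  ->  2 a_2 = -4 a_0 = -8  ->  a_2 = -4
  x^1: 6 a_3 = 0  ->  a_3 = 0
  x^2: 12 a_4 - 4 a_2 = 0  ->  12 a_4 = 4 a_2 = -16  ->  a_4 = -4/3
Truncated series: y(x) = 2 + x - 4 x^2 - (4/3) x^4 + O(x^5).

a_0 = 2; a_1 = 1; a_2 = -4; a_3 = 0; a_4 = -4/3


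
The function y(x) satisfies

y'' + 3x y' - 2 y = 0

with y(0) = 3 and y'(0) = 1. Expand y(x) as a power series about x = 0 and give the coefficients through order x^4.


Ansatz: y(x) = sum_{n>=0} a_n x^n, so y'(x) = sum_{n>=1} n a_n x^(n-1) and y''(x) = sum_{n>=2} n(n-1) a_n x^(n-2).
Substitute into P(x) y'' + Q(x) y' + R(x) y = 0 with P(x) = 1, Q(x) = 3x, R(x) = -2, and match powers of x.
Initial conditions: a_0 = 3, a_1 = 1.
Setting the coefficient of each power of x to zero and solving order by order (substituting the coefficients already found):
  x^0: 2 a_2 - 2 a_0 = 0  ->  2 a_2 = 2 a_0 = 6  ->  a_2 = 3
  x^1: 6 a_3 + a_1 = 0  ->  6 a_3 = -a_1 = -1  ->  a_3 = -1/6
  x^2: 12 a_4 + 4 a_2 = 0  ->  12 a_4 = -4 a_2 = -12  ->  a_4 = -1
Truncated series: y(x) = 3 + x + 3 x^2 - (1/6) x^3 - x^4 + O(x^5).

a_0 = 3; a_1 = 1; a_2 = 3; a_3 = -1/6; a_4 = -1


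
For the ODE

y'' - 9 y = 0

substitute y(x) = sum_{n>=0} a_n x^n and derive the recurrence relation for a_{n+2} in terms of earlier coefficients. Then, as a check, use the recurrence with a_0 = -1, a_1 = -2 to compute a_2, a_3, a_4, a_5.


Substitute y = sum_n a_n x^n into y'' + (const) y = 0.
y''(x) = sum_{n>=0} (n+2)(n+1) a_{n+2} x^n.
The ODE becomes sum_n [(n+2)(n+1) a_{n+2} - 9 a_n] x^n = 0.
Setting each coefficient to zero gives the recurrence:
  (n+2)(n+1) a_{n+2} - 9 a_n = 0,
  a_{n+2} = 9 / ((n+1)(n+2)) a_n.

Check with a_0 = -1, a_1 = -2 (apply the recurrence for n = 0, 1, 2, 3): a_0 = -1, a_1 = -2, a_2 = -9/2, a_3 = -3, a_4 = -27/8, a_5 = -27/20.

a_{n+2} = 9/((n+1)(n+2)) * a_n; check: a_0 = -1, a_1 = -2, a_2 = -9/2, a_3 = -3, a_4 = -27/8, a_5 = -27/20


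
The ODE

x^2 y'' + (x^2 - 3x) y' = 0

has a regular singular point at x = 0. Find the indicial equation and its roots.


Divide by x^2 to reach normal form y'' + P_1(x) y' + P_2(x) y = 0 with P_1(x) = 1 - 3/x and P_2(x) = 0.
x = 0 is a singular point because the y'-coefficient 1 - 3/x has a pole at x = 0.
It is a regular singular point because x P_1(x) = p(x) = x - 3 and x^2 P_2(x) = q(x) = 0 are polynomials, hence analytic at x = 0.
p(0) = -3,  q(0) = 0.
Indicial equation: r(r-1) + p(0) r + q(0) = 0, i.e. r^2 + (p(0) - 1) r + q(0) = 0, i.e. r^2 - 4 r = 0.
Discriminant: (-4)^2 - 4(0) = 16, so r = (4 ± 4)/2.
Solving: r_1 = 4, r_2 = 0.

indicial: r^2 - 4 r = 0; roots r_1 = 4, r_2 = 0


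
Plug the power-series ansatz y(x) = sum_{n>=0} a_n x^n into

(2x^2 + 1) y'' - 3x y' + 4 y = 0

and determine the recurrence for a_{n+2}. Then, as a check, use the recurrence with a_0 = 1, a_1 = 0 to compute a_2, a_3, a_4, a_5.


Substitute y = sum_n a_n x^n.
(1 + 2 x^2) y'' contributes (n+2)(n+1) a_{n+2} + 2 n(n-1) a_n at x^n.
-3 x y'(x) contributes -3 n a_n at x^n.
4 y(x) contributes 4 a_n at x^n.
Matching x^n: (n+2)(n+1) a_{n+2} + (2 n(n-1) - 3 n + 4) a_n = 0.
Thus a_{n+2} = (-2 n(n-1) + 3 n - 4) / ((n+1)(n+2)) * a_n.

Check with a_0 = 1, a_1 = 0 (apply the recurrence for n = 0, 1, 2, 3): a_0 = 1, a_1 = 0, a_2 = -2, a_3 = 0, a_4 = 1/3, a_5 = 0.

a_(n+2) = (-2 n(n-1) + 3 n - 4) / ((n+1)(n+2)) * a_n; check: a_0 = 1, a_1 = 0, a_2 = -2, a_3 = 0, a_4 = 1/3, a_5 = 0


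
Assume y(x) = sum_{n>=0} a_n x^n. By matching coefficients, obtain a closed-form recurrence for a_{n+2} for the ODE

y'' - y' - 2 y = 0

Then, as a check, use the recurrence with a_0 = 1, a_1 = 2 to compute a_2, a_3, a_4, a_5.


Substitute y = sum_n a_n x^n.
y''(x) has coefficient (n+2)(n+1) a_{n+2} at x^n;
-y'(x) has coefficient -(n+1) a_{n+1} at x^n;
-2 y(x) has coefficient -2 a_n at x^n.
Matching x^n: (n+2)(n+1) a_{n+2} - (n+1) a_{n+1} - 2 a_n = 0.
Thus a_{n+2} = [(n+1) a_{n+1} + 2 a_n] / ((n+1)(n+2)).

Check with a_0 = 1, a_1 = 2 (apply the recurrence for n = 0, 1, 2, 3): a_0 = 1, a_1 = 2, a_2 = 2, a_3 = 4/3, a_4 = 2/3, a_5 = 4/15.

a_(n+2) = [(n+1) a_(n+1) + 2 a_n] / ((n+1)(n+2)); check: a_0 = 1, a_1 = 2, a_2 = 2, a_3 = 4/3, a_4 = 2/3, a_5 = 4/15


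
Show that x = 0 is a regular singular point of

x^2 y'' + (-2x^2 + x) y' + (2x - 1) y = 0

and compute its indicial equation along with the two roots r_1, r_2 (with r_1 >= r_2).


Divide by x^2 to reach normal form y'' + P_1(x) y' + P_2(x) y = 0 with P_1(x) = -2 + 1/x and P_2(x) = 2/x - 1/x^2.
x = 0 is a singular point because the y'-coefficient -2 + 1/x has a pole at x = 0 and the y-coefficient 2/x - 1/x^2 has a pole at x = 0.
It is a regular singular point because x P_1(x) = p(x) = 1 - 2x and x^2 P_2(x) = q(x) = 2x - 1 are polynomials, hence analytic at x = 0.
p(0) = 1,  q(0) = -1.
Indicial equation: r(r-1) + p(0) r + q(0) = 0, i.e. r^2 + (p(0) - 1) r + q(0) = 0, i.e. r^2 - 1 = 0.
Discriminant: (0)^2 - 4(-1) = 4, so r = (0 ± 2)/2.
Solving: r_1 = 1, r_2 = -1.

indicial: r^2 - 1 = 0; roots r_1 = 1, r_2 = -1


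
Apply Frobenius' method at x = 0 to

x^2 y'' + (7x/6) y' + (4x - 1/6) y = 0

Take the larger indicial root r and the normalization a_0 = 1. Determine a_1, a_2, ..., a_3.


Write in Frobenius form y'' + (p(x)/x) y' + (q(x)/x^2) y = 0:
  p(x) = 7/6,  q(x) = 4x - 1/6.
Indicial equation: r(r-1) + (7/6) r + (-1/6) = 0 -> roots r_1 = 1/3, r_2 = -1/2.
Take r = r_1 = 1/3. Let y(x) = x^r sum_{n>=0} a_n x^n with a_0 = 1.
Substitute y = x^r sum a_n x^n and match x^{r+n}. The recurrence is
  D(n) a_n + 4 a_{n-1} = 0,  where D(n) = (r+n)(r+n-1) + (7/6)(r+n) + (-1/6).
  a_n = -4 / D(n) * a_{n-1}.
Since the indicial polynomial factors as (r - r_1)(r - r_2), D(n) = (r_1 + n - r_1)(r_1 + n - r_2) = n(n + 5/6).
Evaluating step by step (a_0 = 1):
  n = 1: D(1) = 1(1 + 5/6) = 11/6; numerator = -4(1) = -4; a_1 = (-4)/(11/6) = -24/11
  n = 2: D(2) = 2(2 + 5/6) = 17/3; numerator = -4(-24/11) = 96/11; a_2 = (96/11)/(17/3) = 288/187
  n = 3: D(3) = 3(3 + 5/6) = 23/2; numerator = -4(288/187) = -1152/187; a_3 = (-1152/187)/(23/2) = -2304/4301

r = 1/3; a_0 = 1; a_1 = -24/11; a_2 = 288/187; a_3 = -2304/4301


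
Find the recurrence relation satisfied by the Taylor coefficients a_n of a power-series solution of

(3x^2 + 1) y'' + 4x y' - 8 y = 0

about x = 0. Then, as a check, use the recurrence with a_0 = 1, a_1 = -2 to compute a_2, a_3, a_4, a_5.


Substitute y = sum_n a_n x^n.
(1 + 3 x^2) y'' contributes (n+2)(n+1) a_{n+2} + 3 n(n-1) a_n at x^n.
4 x y'(x) contributes 4 n a_n at x^n.
-8 y(x) contributes -8 a_n at x^n.
Matching x^n: (n+2)(n+1) a_{n+2} + (3 n(n-1) + 4 n - 8) a_n = 0.
Thus a_{n+2} = (-3 n(n-1) - 4 n + 8) / ((n+1)(n+2)) * a_n.

Check with a_0 = 1, a_1 = -2 (apply the recurrence for n = 0, 1, 2, 3): a_0 = 1, a_1 = -2, a_2 = 4, a_3 = -4/3, a_4 = -2, a_5 = 22/15.

a_(n+2) = (-3 n(n-1) - 4 n + 8) / ((n+1)(n+2)) * a_n; check: a_0 = 1, a_1 = -2, a_2 = 4, a_3 = -4/3, a_4 = -2, a_5 = 22/15


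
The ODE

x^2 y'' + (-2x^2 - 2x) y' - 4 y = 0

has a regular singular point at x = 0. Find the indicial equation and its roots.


Divide by x^2 to reach normal form y'' + P_1(x) y' + P_2(x) y = 0 with P_1(x) = -2 - 2/x and P_2(x) = -4/x^2.
x = 0 is a singular point because the y'-coefficient -2 - 2/x has a pole at x = 0 and the y-coefficient -4/x^2 has a pole at x = 0.
It is a regular singular point because x P_1(x) = p(x) = -2x - 2 and x^2 P_2(x) = q(x) = -4 are polynomials, hence analytic at x = 0.
p(0) = -2,  q(0) = -4.
Indicial equation: r(r-1) + p(0) r + q(0) = 0, i.e. r^2 + (p(0) - 1) r + q(0) = 0, i.e. r^2 - 3 r - 4 = 0.
Discriminant: (-3)^2 - 4(-4) = 25, so r = (3 ± 5)/2.
Solving: r_1 = 4, r_2 = -1.

indicial: r^2 - 3 r - 4 = 0; roots r_1 = 4, r_2 = -1


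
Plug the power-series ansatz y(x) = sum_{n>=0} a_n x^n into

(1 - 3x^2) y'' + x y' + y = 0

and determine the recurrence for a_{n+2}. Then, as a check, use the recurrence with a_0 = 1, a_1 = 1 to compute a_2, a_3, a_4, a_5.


Substitute y = sum_n a_n x^n.
(1 - 3 x^2) y'' contributes (n+2)(n+1) a_{n+2} - 3 n(n-1) a_n at x^n.
x y'(x) contributes n a_n at x^n.
y(x) contributes 1 a_n at x^n.
Matching x^n: (n+2)(n+1) a_{n+2} + (-3 n(n-1) + n + 1) a_n = 0.
Thus a_{n+2} = (3 n(n-1) - n - 1) / ((n+1)(n+2)) * a_n.

Check with a_0 = 1, a_1 = 1 (apply the recurrence for n = 0, 1, 2, 3): a_0 = 1, a_1 = 1, a_2 = -1/2, a_3 = -1/3, a_4 = -1/8, a_5 = -7/30.

a_(n+2) = (3 n(n-1) - n - 1) / ((n+1)(n+2)) * a_n; check: a_0 = 1, a_1 = 1, a_2 = -1/2, a_3 = -1/3, a_4 = -1/8, a_5 = -7/30


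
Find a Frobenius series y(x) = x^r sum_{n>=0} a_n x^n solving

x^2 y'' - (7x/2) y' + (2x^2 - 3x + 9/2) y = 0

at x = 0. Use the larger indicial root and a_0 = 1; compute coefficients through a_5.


Write in Frobenius form y'' + (p(x)/x) y' + (q(x)/x^2) y = 0:
  p(x) = -7/2,  q(x) = 2x^2 - 3x + 9/2.
Indicial equation: r(r-1) + (-7/2) r + (9/2) = 0 -> roots r_1 = 3, r_2 = 3/2.
Take r = r_1 = 3. Let y(x) = x^r sum_{n>=0} a_n x^n with a_0 = 1.
Substitute y = x^r sum a_n x^n and match x^{r+n}. The recurrence is
  D(n) a_n - 3 a_{n-1} + 2 a_{n-2} = 0,  where D(n) = (r+n)(r+n-1) + (-7/2)(r+n) + (9/2).
  a_n = [3 a_{n-1} - 2 a_{n-2}] / D(n).
Since the indicial polynomial factors as (r - r_1)(r - r_2), D(n) = (r_1 + n - r_1)(r_1 + n - r_2) = n(n + 3/2).
Evaluating step by step (a_0 = 1):
  n = 1: D(1) = 1(1 + 3/2) = 5/2; numerator = 3(1) = 3; a_1 = (3)/(5/2) = 6/5
  n = 2: D(2) = 2(2 + 3/2) = 7; numerator = 3(6/5) - 2(1) = 8/5; a_2 = (8/5)/(7) = 8/35
  n = 3: D(3) = 3(3 + 3/2) = 27/2; numerator = 3(8/35) - 2(6/5) = -12/7; a_3 = (-12/7)/(27/2) = -8/63
  n = 4: D(4) = 4(4 + 3/2) = 22; numerator = 3(-8/63) - 2(8/35) = -88/105; a_4 = (-88/105)/(22) = -4/105
  n = 5: D(5) = 5(5 + 3/2) = 65/2; numerator = 3(-4/105) - 2(-8/63) = 44/315; a_5 = (44/315)/(65/2) = 88/20475

r = 3; a_0 = 1; a_1 = 6/5; a_2 = 8/35; a_3 = -8/63; a_4 = -4/105; a_5 = 88/20475


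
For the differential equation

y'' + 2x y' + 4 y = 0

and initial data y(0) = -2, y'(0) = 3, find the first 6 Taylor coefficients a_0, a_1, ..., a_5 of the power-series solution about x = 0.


Ansatz: y(x) = sum_{n>=0} a_n x^n, so y'(x) = sum_{n>=1} n a_n x^(n-1) and y''(x) = sum_{n>=2} n(n-1) a_n x^(n-2).
Substitute into P(x) y'' + Q(x) y' + R(x) y = 0 with P(x) = 1, Q(x) = 2x, R(x) = 4, and match powers of x.
Initial conditions: a_0 = -2, a_1 = 3.
Setting the coefficient of each power of x to zero and solving order by order (substituting the coefficients already found):
  x^0: 2 a_2 + 4 a_0 = 0  ->  2 a_2 = -4 a_0 = 8  ->  a_2 = 4
  x^1: 6 a_3 + 6 a_1 = 0  ->  6 a_3 = -6 a_1 = -18  ->  a_3 = -3
  x^2: 12 a_4 + 8 a_2 = 0  ->  12 a_4 = -8 a_2 = -32  ->  a_4 = -8/3
  x^3: 20 a_5 + 10 a_3 = 0  ->  20 a_5 = -10 a_3 = 30  ->  a_5 = 3/2
Truncated series: y(x) = -2 + 3 x + 4 x^2 - 3 x^3 - (8/3) x^4 + (3/2) x^5 + O(x^6).

a_0 = -2; a_1 = 3; a_2 = 4; a_3 = -3; a_4 = -8/3; a_5 = 3/2


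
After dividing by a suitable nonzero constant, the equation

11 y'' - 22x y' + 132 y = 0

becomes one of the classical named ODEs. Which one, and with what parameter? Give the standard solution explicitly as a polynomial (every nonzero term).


All three coefficients share the factor 11; dividing through by 11 gives  y'' - 2x y' + 12 y = 0.
This matches the Hermite equation y'' - 2x y' + 2n y = 0 with 2n = 12, so n = 6; the polynomial solution is H_6(x).
With y = sum_k a_k x^k, matching x^k gives (k+2)(k+1) a_{k+2} = 2(k - n) a_k = 2(k - 6) a_k. The right side vanishes at k = 6, so the series with the parity of 6 terminates at degree 6.
Standard normalization: leading coefficient of H_n is 2^n, so a_6 = 2^6 = 64. Work downward with a_k = (k+1)(k+2) a_{k+2} / (2(k - n)):
  a_4 = (5)(6)(64) / (2(4 - 6)) = 1920/(-4) = -480
  a_2 = (3)(4)(-480) / (2(2 - 6)) = -5760/(-8) = 720
  a_0 = (1)(2)(720) / (2(0 - 6)) = 1440/(-12) = -120
Hence H_6(x) = 64 x^6 - 480 x^4 + 720 x^2 - 120.

H_6(x); series = 64 x^6 - 480 x^4 + 720 x^2 - 120


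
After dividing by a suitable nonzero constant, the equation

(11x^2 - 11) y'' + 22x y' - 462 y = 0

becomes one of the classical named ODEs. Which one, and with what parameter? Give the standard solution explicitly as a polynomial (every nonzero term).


All three coefficients share the factor -11; dividing through by -11 gives  (1 - x^2) y'' - 2x y' + 42 y = 0.
This matches the Legendre equation (1 - x^2) y'' - 2x y' + n(n+1) y = 0 (note the -2x y' term) with n(n+1) = 42, so n = 6; the polynomial solution is P_6(x).
With y = sum_k a_k x^k, matching x^k gives (k+2)(k+1) a_{k+2} = [k(k+1) - n(n+1)] a_k = (k - 6)(k + 7) a_k. The right side vanishes at k = 6, so the series with the parity of 6 terminates at degree 6.
Standard normalization (P_n(1) = 1): leading coefficient (2n)!/(2^n (n!)^2) = 479001600/(64*518400) = 231/16, so a_6 = 231/16. Work downward with a_k = (k+1)(k+2) a_{k+2} / ((k - 6)(k + 7)):
  a_4 = (5)(6)(231/16) / ((4 - 6)(4 + 7)) = (3465/8)/(-22) = -315/16
  a_2 = (3)(4)(-315/16) / ((2 - 6)(2 + 7)) = (-945/4)/(-36) = 105/16
  a_0 = (1)(2)(105/16) / ((0 - 6)(0 + 7)) = (105/8)/(-42) = -5/16
Hence P_6(x) = 231 x^6/16 - 315 x^4/16 + 105 x^2/16 - 5/16.

P_6(x); series = 231 x^6/16 - 315 x^4/16 + 105 x^2/16 - 5/16


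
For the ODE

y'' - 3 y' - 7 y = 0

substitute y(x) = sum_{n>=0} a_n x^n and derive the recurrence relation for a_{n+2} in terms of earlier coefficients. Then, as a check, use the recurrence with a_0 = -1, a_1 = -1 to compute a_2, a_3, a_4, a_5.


Substitute y = sum_n a_n x^n.
y''(x) has coefficient (n+2)(n+1) a_{n+2} at x^n;
-3 y'(x) has coefficient -3 (n+1) a_{n+1} at x^n;
-7 y(x) has coefficient -7 a_n at x^n.
Matching x^n: (n+2)(n+1) a_{n+2} - 3 (n+1) a_{n+1} - 7 a_n = 0.
Thus a_{n+2} = [3 (n+1) a_{n+1} + 7 a_n] / ((n+1)(n+2)).

Check with a_0 = -1, a_1 = -1 (apply the recurrence for n = 0, 1, 2, 3): a_0 = -1, a_1 = -1, a_2 = -5, a_3 = -37/6, a_4 = -181/24, a_5 = -401/60.

a_(n+2) = [3 (n+1) a_(n+1) + 7 a_n] / ((n+1)(n+2)); check: a_0 = -1, a_1 = -1, a_2 = -5, a_3 = -37/6, a_4 = -181/24, a_5 = -401/60


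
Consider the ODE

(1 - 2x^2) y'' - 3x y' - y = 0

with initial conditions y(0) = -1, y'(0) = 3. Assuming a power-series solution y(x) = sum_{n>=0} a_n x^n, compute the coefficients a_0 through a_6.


Ansatz: y(x) = sum_{n>=0} a_n x^n, so y'(x) = sum_{n>=1} n a_n x^(n-1) and y''(x) = sum_{n>=2} n(n-1) a_n x^(n-2).
Substitute into P(x) y'' + Q(x) y' + R(x) y = 0 with P(x) = 1 - 2x^2, Q(x) = -3x, R(x) = -1, and match powers of x.
Initial conditions: a_0 = -1, a_1 = 3.
Setting the coefficient of each power of x to zero and solving order by order (substituting the coefficients already found):
  x^0: 2 a_2 - a_0 = 0  ->  2 a_2 = a_0 = -1  ->  a_2 = -1/2
  x^1: 6 a_3 - 4 a_1 = 0  ->  6 a_3 = 4 a_1 = 12  ->  a_3 = 2
  x^2: 12 a_4 - 11 a_2 = 0  ->  12 a_4 = 11 a_2 = -11/2  ->  a_4 = -11/24
  x^3: 20 a_5 - 22 a_3 = 0  ->  20 a_5 = 22 a_3 = 44  ->  a_5 = 11/5
  x^4: 30 a_6 - 37 a_4 = 0  ->  30 a_6 = 37 a_4 = -407/24  ->  a_6 = -407/720
Truncated series: y(x) = -1 + 3 x - (1/2) x^2 + 2 x^3 - (11/24) x^4 + (11/5) x^5 - (407/720) x^6 + O(x^7).

a_0 = -1; a_1 = 3; a_2 = -1/2; a_3 = 2; a_4 = -11/24; a_5 = 11/5; a_6 = -407/720


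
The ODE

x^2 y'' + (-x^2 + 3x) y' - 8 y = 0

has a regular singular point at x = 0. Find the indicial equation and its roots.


Divide by x^2 to reach normal form y'' + P_1(x) y' + P_2(x) y = 0 with P_1(x) = -1 + 3/x and P_2(x) = -8/x^2.
x = 0 is a singular point because the y'-coefficient -1 + 3/x has a pole at x = 0 and the y-coefficient -8/x^2 has a pole at x = 0.
It is a regular singular point because x P_1(x) = p(x) = 3 - x and x^2 P_2(x) = q(x) = -8 are polynomials, hence analytic at x = 0.
p(0) = 3,  q(0) = -8.
Indicial equation: r(r-1) + p(0) r + q(0) = 0, i.e. r^2 + (p(0) - 1) r + q(0) = 0, i.e. r^2 + 2 r - 8 = 0.
Discriminant: (2)^2 - 4(-8) = 36, so r = (-2 ± 6)/2.
Solving: r_1 = 2, r_2 = -4.

indicial: r^2 + 2 r - 8 = 0; roots r_1 = 2, r_2 = -4


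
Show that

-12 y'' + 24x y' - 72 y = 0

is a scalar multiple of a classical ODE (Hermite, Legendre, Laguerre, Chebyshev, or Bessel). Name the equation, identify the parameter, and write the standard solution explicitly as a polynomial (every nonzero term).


All three coefficients share the factor -12; dividing through by -12 gives  y'' - 2x y' + 6 y = 0.
This matches the Hermite equation y'' - 2x y' + 2n y = 0 with 2n = 6, so n = 3; the polynomial solution is H_3(x).
With y = sum_k a_k x^k, matching x^k gives (k+2)(k+1) a_{k+2} = 2(k - n) a_k = 2(k - 3) a_k. The right side vanishes at k = 3, so the series with the parity of 3 terminates at degree 3.
Standard normalization: leading coefficient of H_n is 2^n, so a_3 = 2^3 = 8. Work downward with a_k = (k+1)(k+2) a_{k+2} / (2(k - n)):
  a_1 = (2)(3)(8) / (2(1 - 3)) = 48/(-4) = -12
Hence H_3(x) = 8 x^3 - 12 x.

H_3(x); series = 8 x^3 - 12 x


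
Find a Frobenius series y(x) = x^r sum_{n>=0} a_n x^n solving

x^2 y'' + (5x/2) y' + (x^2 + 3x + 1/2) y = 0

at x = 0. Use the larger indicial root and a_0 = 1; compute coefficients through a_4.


Write in Frobenius form y'' + (p(x)/x) y' + (q(x)/x^2) y = 0:
  p(x) = 5/2,  q(x) = x^2 + 3x + 1/2.
Indicial equation: r(r-1) + (5/2) r + (1/2) = 0 -> roots r_1 = -1/2, r_2 = -1.
Take r = r_1 = -1/2. Let y(x) = x^r sum_{n>=0} a_n x^n with a_0 = 1.
Substitute y = x^r sum a_n x^n and match x^{r+n}. The recurrence is
  D(n) a_n + 3 a_{n-1} + 1 a_{n-2} = 0,  where D(n) = (r+n)(r+n-1) + (5/2)(r+n) + (1/2).
  a_n = [-3 a_{n-1} - 1 a_{n-2}] / D(n).
Since the indicial polynomial factors as (r - r_1)(r - r_2), D(n) = (r_1 + n - r_1)(r_1 + n - r_2) = n(n + 1/2).
Evaluating step by step (a_0 = 1):
  n = 1: D(1) = 1(1 + 1/2) = 3/2; numerator = -3(1) = -3; a_1 = (-3)/(3/2) = -2
  n = 2: D(2) = 2(2 + 1/2) = 5; numerator = -3(-2) - 1(1) = 5; a_2 = (5)/(5) = 1
  n = 3: D(3) = 3(3 + 1/2) = 21/2; numerator = -3(1) - 1(-2) = -1; a_3 = (-1)/(21/2) = -2/21
  n = 4: D(4) = 4(4 + 1/2) = 18; numerator = -3(-2/21) - 1(1) = -5/7; a_4 = (-5/7)/(18) = -5/126

r = -1/2; a_0 = 1; a_1 = -2; a_2 = 1; a_3 = -2/21; a_4 = -5/126


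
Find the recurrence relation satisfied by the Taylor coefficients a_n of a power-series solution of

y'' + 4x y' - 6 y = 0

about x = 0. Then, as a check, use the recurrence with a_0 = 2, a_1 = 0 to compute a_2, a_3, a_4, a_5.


Substitute y = sum_n a_n x^n.
y''(x) has coefficient (n+2)(n+1) a_{n+2} at x^n;
4 x y'(x) has coefficient 4 n a_n at x^n (shift);
-6 y(x) has coefficient -6 a_n at x^n.
Matching x^n: (n+2)(n+1) a_{n+2} + (4n - 6) a_n = 0.
Thus a_{n+2} = (-4n + 6) / ((n+1)(n+2)) * a_n.

Check with a_0 = 2, a_1 = 0 (apply the recurrence for n = 0, 1, 2, 3): a_0 = 2, a_1 = 0, a_2 = 6, a_3 = 0, a_4 = -1, a_5 = 0.

a_(n+2) = (-4n + 6) / ((n+1)(n+2)) * a_n; check: a_0 = 2, a_1 = 0, a_2 = 6, a_3 = 0, a_4 = -1, a_5 = 0


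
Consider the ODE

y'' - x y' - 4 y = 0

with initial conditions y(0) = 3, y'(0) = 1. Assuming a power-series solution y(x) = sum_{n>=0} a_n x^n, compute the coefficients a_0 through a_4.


Ansatz: y(x) = sum_{n>=0} a_n x^n, so y'(x) = sum_{n>=1} n a_n x^(n-1) and y''(x) = sum_{n>=2} n(n-1) a_n x^(n-2).
Substitute into P(x) y'' + Q(x) y' + R(x) y = 0 with P(x) = 1, Q(x) = -x, R(x) = -4, and match powers of x.
Initial conditions: a_0 = 3, a_1 = 1.
Setting the coefficient of each power of x to zero and solving order by order (substituting the coefficients already found):
  x^0: 2 a_2 - 4 a_0 = 0  ->  2 a_2 = 4 a_0 = 12  ->  a_2 = 6
  x^1: 6 a_3 - 5 a_1 = 0  ->  6 a_3 = 5 a_1 = 5  ->  a_3 = 5/6
  x^2: 12 a_4 - 6 a_2 = 0  ->  12 a_4 = 6 a_2 = 36  ->  a_4 = 3
Truncated series: y(x) = 3 + x + 6 x^2 + (5/6) x^3 + 3 x^4 + O(x^5).

a_0 = 3; a_1 = 1; a_2 = 6; a_3 = 5/6; a_4 = 3


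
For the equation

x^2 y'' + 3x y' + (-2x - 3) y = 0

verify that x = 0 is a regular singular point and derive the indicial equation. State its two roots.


Divide by x^2 to reach normal form y'' + P_1(x) y' + P_2(x) y = 0 with P_1(x) = 3/x and P_2(x) = -2/x - 3/x^2.
x = 0 is a singular point because the y'-coefficient 3/x has a pole at x = 0 and the y-coefficient -2/x - 3/x^2 has a pole at x = 0.
It is a regular singular point because x P_1(x) = p(x) = 3 and x^2 P_2(x) = q(x) = -2x - 3 are polynomials, hence analytic at x = 0.
p(0) = 3,  q(0) = -3.
Indicial equation: r(r-1) + p(0) r + q(0) = 0, i.e. r^2 + (p(0) - 1) r + q(0) = 0, i.e. r^2 + 2 r - 3 = 0.
Discriminant: (2)^2 - 4(-3) = 16, so r = (-2 ± 4)/2.
Solving: r_1 = 1, r_2 = -3.

indicial: r^2 + 2 r - 3 = 0; roots r_1 = 1, r_2 = -3


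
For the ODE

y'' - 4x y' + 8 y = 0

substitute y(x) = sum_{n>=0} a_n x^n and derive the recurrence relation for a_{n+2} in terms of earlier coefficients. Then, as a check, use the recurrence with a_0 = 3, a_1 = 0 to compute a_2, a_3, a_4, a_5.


Substitute y = sum_n a_n x^n.
y''(x) has coefficient (n+2)(n+1) a_{n+2} at x^n;
-4 x y'(x) has coefficient -4 n a_n at x^n (shift);
8 y(x) has coefficient 8 a_n at x^n.
Matching x^n: (n+2)(n+1) a_{n+2} + (-4n + 8) a_n = 0.
Thus a_{n+2} = (4n - 8) / ((n+1)(n+2)) * a_n.

Check with a_0 = 3, a_1 = 0 (apply the recurrence for n = 0, 1, 2, 3): a_0 = 3, a_1 = 0, a_2 = -12, a_3 = 0, a_4 = 0, a_5 = 0.

a_(n+2) = (4n - 8) / ((n+1)(n+2)) * a_n; check: a_0 = 3, a_1 = 0, a_2 = -12, a_3 = 0, a_4 = 0, a_5 = 0


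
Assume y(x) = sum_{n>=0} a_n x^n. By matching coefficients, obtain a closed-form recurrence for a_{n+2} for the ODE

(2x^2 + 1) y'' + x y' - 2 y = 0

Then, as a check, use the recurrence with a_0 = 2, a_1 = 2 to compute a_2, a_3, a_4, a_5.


Substitute y = sum_n a_n x^n.
(1 + 2 x^2) y'' contributes (n+2)(n+1) a_{n+2} + 2 n(n-1) a_n at x^n.
x y'(x) contributes n a_n at x^n.
-2 y(x) contributes -2 a_n at x^n.
Matching x^n: (n+2)(n+1) a_{n+2} + (2 n(n-1) + n - 2) a_n = 0.
Thus a_{n+2} = (-2 n(n-1) - n + 2) / ((n+1)(n+2)) * a_n.

Check with a_0 = 2, a_1 = 2 (apply the recurrence for n = 0, 1, 2, 3): a_0 = 2, a_1 = 2, a_2 = 2, a_3 = 1/3, a_4 = -2/3, a_5 = -13/60.

a_(n+2) = (-2 n(n-1) - n + 2) / ((n+1)(n+2)) * a_n; check: a_0 = 2, a_1 = 2, a_2 = 2, a_3 = 1/3, a_4 = -2/3, a_5 = -13/60


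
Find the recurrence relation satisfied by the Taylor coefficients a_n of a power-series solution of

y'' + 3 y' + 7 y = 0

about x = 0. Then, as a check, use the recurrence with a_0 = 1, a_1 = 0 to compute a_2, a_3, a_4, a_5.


Substitute y = sum_n a_n x^n.
y''(x) has coefficient (n+2)(n+1) a_{n+2} at x^n;
3 y'(x) has coefficient 3 (n+1) a_{n+1} at x^n;
7 y(x) has coefficient 7 a_n at x^n.
Matching x^n: (n+2)(n+1) a_{n+2} + 3 (n+1) a_{n+1} + 7 a_n = 0.
Thus a_{n+2} = [-3 (n+1) a_{n+1} - 7 a_n] / ((n+1)(n+2)).

Check with a_0 = 1, a_1 = 0 (apply the recurrence for n = 0, 1, 2, 3): a_0 = 1, a_1 = 0, a_2 = -7/2, a_3 = 7/2, a_4 = -7/12, a_5 = -7/8.

a_(n+2) = [-3 (n+1) a_(n+1) - 7 a_n] / ((n+1)(n+2)); check: a_0 = 1, a_1 = 0, a_2 = -7/2, a_3 = 7/2, a_4 = -7/12, a_5 = -7/8


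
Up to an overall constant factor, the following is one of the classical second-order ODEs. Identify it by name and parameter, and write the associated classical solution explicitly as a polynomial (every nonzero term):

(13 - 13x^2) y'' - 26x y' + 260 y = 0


All three coefficients share the factor 13; dividing through by 13 gives  (1 - x^2) y'' - 2x y' + 20 y = 0.
This matches the Legendre equation (1 - x^2) y'' - 2x y' + n(n+1) y = 0 (note the -2x y' term) with n(n+1) = 20, so n = 4; the polynomial solution is P_4(x).
With y = sum_k a_k x^k, matching x^k gives (k+2)(k+1) a_{k+2} = [k(k+1) - n(n+1)] a_k = (k - 4)(k + 5) a_k. The right side vanishes at k = 4, so the series with the parity of 4 terminates at degree 4.
Standard normalization (P_n(1) = 1): leading coefficient (2n)!/(2^n (n!)^2) = 40320/(16*576) = 35/8, so a_4 = 35/8. Work downward with a_k = (k+1)(k+2) a_{k+2} / ((k - 4)(k + 5)):
  a_2 = (3)(4)(35/8) / ((2 - 4)(2 + 5)) = (105/2)/(-14) = -15/4
  a_0 = (1)(2)(-15/4) / ((0 - 4)(0 + 5)) = (-15/2)/(-20) = 3/8
Hence P_4(x) = 35 x^4/8 - 15 x^2/4 + 3/8.

P_4(x); series = 35 x^4/8 - 15 x^2/4 + 3/8


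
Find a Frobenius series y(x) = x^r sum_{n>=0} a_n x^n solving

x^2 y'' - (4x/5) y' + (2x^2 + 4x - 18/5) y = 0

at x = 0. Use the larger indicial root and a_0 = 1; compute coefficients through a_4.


Write in Frobenius form y'' + (p(x)/x) y' + (q(x)/x^2) y = 0:
  p(x) = -4/5,  q(x) = 2x^2 + 4x - 18/5.
Indicial equation: r(r-1) + (-4/5) r + (-18/5) = 0 -> roots r_1 = 3, r_2 = -6/5.
Take r = r_1 = 3. Let y(x) = x^r sum_{n>=0} a_n x^n with a_0 = 1.
Substitute y = x^r sum a_n x^n and match x^{r+n}. The recurrence is
  D(n) a_n + 4 a_{n-1} + 2 a_{n-2} = 0,  where D(n) = (r+n)(r+n-1) + (-4/5)(r+n) + (-18/5).
  a_n = [-4 a_{n-1} - 2 a_{n-2}] / D(n).
Since the indicial polynomial factors as (r - r_1)(r - r_2), D(n) = (r_1 + n - r_1)(r_1 + n - r_2) = n(n + 21/5).
Evaluating step by step (a_0 = 1):
  n = 1: D(1) = 1(1 + 21/5) = 26/5; numerator = -4(1) = -4; a_1 = (-4)/(26/5) = -10/13
  n = 2: D(2) = 2(2 + 21/5) = 62/5; numerator = -4(-10/13) - 2(1) = 14/13; a_2 = (14/13)/(62/5) = 35/403
  n = 3: D(3) = 3(3 + 21/5) = 108/5; numerator = -4(35/403) - 2(-10/13) = 480/403; a_3 = (480/403)/(108/5) = 200/3627
  n = 4: D(4) = 4(4 + 21/5) = 164/5; numerator = -4(200/3627) - 2(35/403) = -110/279; a_4 = (-110/279)/(164/5) = -275/22878

r = 3; a_0 = 1; a_1 = -10/13; a_2 = 35/403; a_3 = 200/3627; a_4 = -275/22878
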